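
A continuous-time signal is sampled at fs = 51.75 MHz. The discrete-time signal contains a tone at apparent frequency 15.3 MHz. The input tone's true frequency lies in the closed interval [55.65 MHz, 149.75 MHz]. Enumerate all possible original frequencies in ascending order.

Frequencies that alias to 15.3 MHz are k·fs ± 15.3 MHz for integer k ≥ 0.
k=0: 15.3 MHz.
k=1: 36.45 MHz, 67.05 MHz.
k=2: 88.2 MHz, 118.8 MHz.
k=3: 139.95 MHz, 170.55 MHz.
k=4: 191.7 MHz, 222.3 MHz.
Within [55.65 MHz, 149.75 MHz]: 67.05 MHz, 88.2 MHz, 118.8 MHz, 139.95 MHz.

67.05 MHz, 88.2 MHz, 118.8 MHz, 139.95 MHz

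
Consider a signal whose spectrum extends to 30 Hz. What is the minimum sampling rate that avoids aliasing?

60 Hz

Nyquist rate = 2 × 30 Hz = 60 Hz.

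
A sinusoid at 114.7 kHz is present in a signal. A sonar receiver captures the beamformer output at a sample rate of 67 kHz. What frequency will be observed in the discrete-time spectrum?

19.3 kHz

114.7 kHz mod fs = 47.7 kHz.
47.7 kHz > fs/2 = 33.5 kHz, folds to fs − 47.7 kHz = 19.3 kHz.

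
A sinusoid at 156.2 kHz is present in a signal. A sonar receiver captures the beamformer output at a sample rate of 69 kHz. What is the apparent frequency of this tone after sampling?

18.2 kHz

156.2 kHz mod fs = 18.2 kHz.
18.2 kHz ≤ fs/2 = 34.5 kHz, appears at 18.2 kHz.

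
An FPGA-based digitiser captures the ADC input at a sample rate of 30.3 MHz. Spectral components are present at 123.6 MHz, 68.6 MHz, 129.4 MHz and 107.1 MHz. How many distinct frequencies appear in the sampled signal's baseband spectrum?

fs/2 = 15.15 MHz.
123.6 MHz mod fs = 2.4 MHz.
2.4 MHz ≤ fs/2 = 15.15 MHz, appears at 2.4 MHz.
68.6 MHz mod fs = 8 MHz.
8 MHz ≤ fs/2 = 15.15 MHz, appears at 8 MHz.
129.4 MHz mod fs = 8.2 MHz.
8.2 MHz ≤ fs/2 = 15.15 MHz, appears at 8.2 MHz.
107.1 MHz mod fs = 16.2 MHz.
16.2 MHz > fs/2 = 15.15 MHz, folds to fs − 16.2 MHz = 14.1 MHz.
Distinct values: {2.4 MHz, 8 MHz, 8.2 MHz, 14.1 MHz} → 4.

4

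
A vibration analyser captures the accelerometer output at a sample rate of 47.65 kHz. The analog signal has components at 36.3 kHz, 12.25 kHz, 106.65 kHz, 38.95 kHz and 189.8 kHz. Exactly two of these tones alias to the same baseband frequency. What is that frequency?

11.35 kHz

fs/2 = 23.825 kHz.
36.3 kHz > fs/2 = 23.825 kHz, folds to fs − 36.3 kHz = 11.35 kHz.
12.25 kHz ≤ fs/2 = 23.825 kHz, passes unchanged.
106.65 kHz mod fs = 11.35 kHz.
11.35 kHz ≤ fs/2 = 23.825 kHz, appears at 11.35 kHz.
38.95 kHz > fs/2 = 23.825 kHz, folds to fs − 38.95 kHz = 8.7 kHz.
189.8 kHz mod fs = 46.85 kHz.
46.85 kHz > fs/2 = 23.825 kHz, folds to fs − 46.85 kHz = 0.8 kHz.
36.3 kHz and 106.65 kHz both map to 11.35 kHz.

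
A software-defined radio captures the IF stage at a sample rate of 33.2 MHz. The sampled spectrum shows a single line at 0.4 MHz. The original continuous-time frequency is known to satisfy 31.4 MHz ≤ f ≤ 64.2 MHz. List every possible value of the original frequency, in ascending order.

32.8 MHz, 33.6 MHz

Frequencies that alias to 0.4 MHz are k·fs ± 0.4 MHz for integer k ≥ 0.
k=0: 0.4 MHz.
k=1: 32.8 MHz, 33.6 MHz.
k=2: 66 MHz, 66.8 MHz.
Within [31.4 MHz, 64.2 MHz]: 32.8 MHz, 33.6 MHz.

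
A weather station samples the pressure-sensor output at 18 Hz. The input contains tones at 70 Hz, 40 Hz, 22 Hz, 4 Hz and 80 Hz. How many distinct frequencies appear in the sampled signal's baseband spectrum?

3

fs/2 = 9 Hz.
70 Hz mod fs = 16 Hz.
16 Hz > fs/2 = 9 Hz, folds to fs − 16 Hz = 2 Hz.
40 Hz mod fs = 4 Hz.
4 Hz ≤ fs/2 = 9 Hz, appears at 4 Hz.
22 Hz mod fs = 4 Hz.
4 Hz ≤ fs/2 = 9 Hz, appears at 4 Hz.
4 Hz ≤ fs/2 = 9 Hz, passes unchanged.
80 Hz mod fs = 8 Hz.
8 Hz ≤ fs/2 = 9 Hz, appears at 8 Hz.
Distinct values: {2 Hz, 4 Hz, 8 Hz} → 3.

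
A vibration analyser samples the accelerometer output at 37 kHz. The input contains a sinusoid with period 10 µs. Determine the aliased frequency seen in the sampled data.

T = 10 µs → f = 1/T = 100 kHz.
100 kHz mod fs = 26 kHz.
26 kHz > fs/2 = 18.5 kHz, folds to fs − 26 kHz = 11 kHz.

11 kHz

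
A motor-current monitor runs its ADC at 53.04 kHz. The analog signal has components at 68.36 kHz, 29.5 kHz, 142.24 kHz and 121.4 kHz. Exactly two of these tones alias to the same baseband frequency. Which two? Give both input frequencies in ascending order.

68.36 kHz, 121.4 kHz

fs/2 = 26.52 kHz.
68.36 kHz mod fs = 15.32 kHz.
15.32 kHz ≤ fs/2 = 26.52 kHz, appears at 15.32 kHz.
29.5 kHz > fs/2 = 26.52 kHz, folds to fs − 29.5 kHz = 23.54 kHz.
142.24 kHz mod fs = 36.16 kHz.
36.16 kHz > fs/2 = 26.52 kHz, folds to fs − 36.16 kHz = 16.88 kHz.
121.4 kHz mod fs = 15.32 kHz.
15.32 kHz ≤ fs/2 = 26.52 kHz, appears at 15.32 kHz.
68.36 kHz and 121.4 kHz both map to 15.32 kHz.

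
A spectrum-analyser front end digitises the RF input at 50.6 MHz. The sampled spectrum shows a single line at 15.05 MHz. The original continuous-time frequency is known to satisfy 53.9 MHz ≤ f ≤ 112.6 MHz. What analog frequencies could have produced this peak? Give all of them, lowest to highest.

65.65 MHz, 86.15 MHz

Frequencies that alias to 15.05 MHz are k·fs ± 15.05 MHz for integer k ≥ 0.
k=0: 15.05 MHz.
k=1: 35.55 MHz, 65.65 MHz.
k=2: 86.15 MHz, 116.25 MHz.
k=3: 136.75 MHz, 166.85 MHz.
Within [53.9 MHz, 112.6 MHz]: 65.65 MHz, 86.15 MHz.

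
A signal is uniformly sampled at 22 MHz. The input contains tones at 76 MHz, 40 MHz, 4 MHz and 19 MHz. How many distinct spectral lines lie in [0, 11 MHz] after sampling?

3

fs/2 = 11 MHz.
76 MHz mod fs = 10 MHz.
10 MHz ≤ fs/2 = 11 MHz, appears at 10 MHz.
40 MHz mod fs = 18 MHz.
18 MHz > fs/2 = 11 MHz, folds to fs − 18 MHz = 4 MHz.
4 MHz ≤ fs/2 = 11 MHz, passes unchanged.
19 MHz > fs/2 = 11 MHz, folds to fs − 19 MHz = 3 MHz.
Distinct values: {3 MHz, 4 MHz, 10 MHz} → 3.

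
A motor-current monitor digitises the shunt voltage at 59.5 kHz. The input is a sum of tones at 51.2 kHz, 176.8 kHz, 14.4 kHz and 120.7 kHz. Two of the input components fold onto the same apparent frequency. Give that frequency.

1.7 kHz

fs/2 = 29.75 kHz.
51.2 kHz > fs/2 = 29.75 kHz, folds to fs − 51.2 kHz = 8.3 kHz.
176.8 kHz mod fs = 57.8 kHz.
57.8 kHz > fs/2 = 29.75 kHz, folds to fs − 57.8 kHz = 1.7 kHz.
14.4 kHz ≤ fs/2 = 29.75 kHz, passes unchanged.
120.7 kHz mod fs = 1.7 kHz.
1.7 kHz ≤ fs/2 = 29.75 kHz, appears at 1.7 kHz.
120.7 kHz and 176.8 kHz both map to 1.7 kHz.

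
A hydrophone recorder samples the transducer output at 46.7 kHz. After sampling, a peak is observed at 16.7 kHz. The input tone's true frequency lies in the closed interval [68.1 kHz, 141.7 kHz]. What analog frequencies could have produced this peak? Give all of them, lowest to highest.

76.7 kHz, 110.1 kHz, 123.4 kHz

Frequencies that alias to 16.7 kHz are k·fs ± 16.7 kHz for integer k ≥ 0.
k=0: 16.7 kHz.
k=1: 30 kHz, 63.4 kHz.
k=2: 76.7 kHz, 110.1 kHz.
k=3: 123.4 kHz, 156.8 kHz.
k=4: 170.1 kHz, 203.5 kHz.
Within [68.1 kHz, 141.7 kHz]: 76.7 kHz, 110.1 kHz, 123.4 kHz.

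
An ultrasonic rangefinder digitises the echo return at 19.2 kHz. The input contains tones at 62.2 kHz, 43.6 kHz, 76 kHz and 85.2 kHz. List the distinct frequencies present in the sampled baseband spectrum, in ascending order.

0.8 kHz, 4.6 kHz, 5.2 kHz, 8.4 kHz

fs/2 = 9.6 kHz.
62.2 kHz mod fs = 4.6 kHz.
4.6 kHz ≤ fs/2 = 9.6 kHz, appears at 4.6 kHz.
43.6 kHz mod fs = 5.2 kHz.
5.2 kHz ≤ fs/2 = 9.6 kHz, appears at 5.2 kHz.
76 kHz mod fs = 18.4 kHz.
18.4 kHz > fs/2 = 9.6 kHz, folds to fs − 18.4 kHz = 0.8 kHz.
85.2 kHz mod fs = 8.4 kHz.
8.4 kHz ≤ fs/2 = 9.6 kHz, appears at 8.4 kHz.
Distinct values: {0.8 kHz, 4.6 kHz, 5.2 kHz, 8.4 kHz}.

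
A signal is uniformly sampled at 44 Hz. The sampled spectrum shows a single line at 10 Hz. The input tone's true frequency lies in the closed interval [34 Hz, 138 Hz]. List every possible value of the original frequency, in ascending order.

Frequencies that alias to 10 Hz are k·fs ± 10 Hz for integer k ≥ 0.
k=0: 10 Hz.
k=1: 34 Hz, 54 Hz.
k=2: 78 Hz, 98 Hz.
k=3: 122 Hz, 142 Hz.
k=4: 166 Hz, 186 Hz.
Within [34 Hz, 138 Hz]: 34 Hz, 54 Hz, 78 Hz, 98 Hz, 122 Hz.

34 Hz, 54 Hz, 78 Hz, 98 Hz, 122 Hz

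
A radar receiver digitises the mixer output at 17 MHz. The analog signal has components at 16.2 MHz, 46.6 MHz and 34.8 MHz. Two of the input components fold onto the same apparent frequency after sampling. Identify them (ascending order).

fs/2 = 8.5 MHz.
16.2 MHz > fs/2 = 8.5 MHz, folds to fs − 16.2 MHz = 0.8 MHz.
46.6 MHz mod fs = 12.6 MHz.
12.6 MHz > fs/2 = 8.5 MHz, folds to fs − 12.6 MHz = 4.4 MHz.
34.8 MHz mod fs = 0.8 MHz.
0.8 MHz ≤ fs/2 = 8.5 MHz, appears at 0.8 MHz.
16.2 MHz and 34.8 MHz both map to 0.8 MHz.

16.2 MHz, 34.8 MHz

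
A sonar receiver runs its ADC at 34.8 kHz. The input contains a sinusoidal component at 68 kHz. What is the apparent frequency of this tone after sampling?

68 kHz mod fs = 33.2 kHz.
33.2 kHz > fs/2 = 17.4 kHz, folds to fs − 33.2 kHz = 1.6 kHz.

1.6 kHz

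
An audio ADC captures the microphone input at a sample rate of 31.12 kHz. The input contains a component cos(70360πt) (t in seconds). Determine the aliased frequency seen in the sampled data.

4.06 kHz

ω = 70360π rad/s → f = ω/(2π) = 35180 Hz = 35.18 kHz.
35.18 kHz mod fs = 4.06 kHz.
4.06 kHz ≤ fs/2 = 15.56 kHz, appears at 4.06 kHz.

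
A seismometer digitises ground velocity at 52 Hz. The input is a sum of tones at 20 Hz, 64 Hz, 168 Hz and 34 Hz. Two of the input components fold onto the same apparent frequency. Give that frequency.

fs/2 = 26 Hz.
20 Hz ≤ fs/2 = 26 Hz, passes unchanged.
64 Hz mod fs = 12 Hz.
12 Hz ≤ fs/2 = 26 Hz, appears at 12 Hz.
168 Hz mod fs = 12 Hz.
12 Hz ≤ fs/2 = 26 Hz, appears at 12 Hz.
34 Hz > fs/2 = 26 Hz, folds to fs − 34 Hz = 18 Hz.
64 Hz and 168 Hz both map to 12 Hz.

12 Hz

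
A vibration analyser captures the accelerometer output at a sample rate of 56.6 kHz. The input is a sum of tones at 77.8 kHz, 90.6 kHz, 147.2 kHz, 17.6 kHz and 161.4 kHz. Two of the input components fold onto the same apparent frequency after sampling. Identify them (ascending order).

fs/2 = 28.3 kHz.
77.8 kHz mod fs = 21.2 kHz.
21.2 kHz ≤ fs/2 = 28.3 kHz, appears at 21.2 kHz.
90.6 kHz mod fs = 34 kHz.
34 kHz > fs/2 = 28.3 kHz, folds to fs − 34 kHz = 22.6 kHz.
147.2 kHz mod fs = 34 kHz.
34 kHz > fs/2 = 28.3 kHz, folds to fs − 34 kHz = 22.6 kHz.
17.6 kHz ≤ fs/2 = 28.3 kHz, passes unchanged.
161.4 kHz mod fs = 48.2 kHz.
48.2 kHz > fs/2 = 28.3 kHz, folds to fs − 48.2 kHz = 8.4 kHz.
90.6 kHz and 147.2 kHz both map to 22.6 kHz.

90.6 kHz, 147.2 kHz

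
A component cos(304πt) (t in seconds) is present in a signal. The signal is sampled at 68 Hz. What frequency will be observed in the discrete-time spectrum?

ω = 304π rad/s → f = ω/(2π) = 152 Hz.
152 Hz mod fs = 16 Hz.
16 Hz ≤ fs/2 = 34 Hz, appears at 16 Hz.

16 Hz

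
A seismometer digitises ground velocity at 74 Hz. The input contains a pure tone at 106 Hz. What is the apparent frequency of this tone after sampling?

32 Hz

106 Hz mod fs = 32 Hz.
32 Hz ≤ fs/2 = 37 Hz, appears at 32 Hz.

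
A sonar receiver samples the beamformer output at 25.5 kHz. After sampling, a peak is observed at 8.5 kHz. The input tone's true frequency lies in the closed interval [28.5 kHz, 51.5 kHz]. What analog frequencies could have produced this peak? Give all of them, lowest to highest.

34 kHz, 42.5 kHz

Frequencies that alias to 8.5 kHz are k·fs ± 8.5 kHz for integer k ≥ 0.
k=0: 8.5 kHz.
k=1: 17 kHz, 34 kHz.
k=2: 42.5 kHz, 59.5 kHz.
k=3: 68 kHz, 85 kHz.
Within [28.5 kHz, 51.5 kHz]: 34 kHz, 42.5 kHz.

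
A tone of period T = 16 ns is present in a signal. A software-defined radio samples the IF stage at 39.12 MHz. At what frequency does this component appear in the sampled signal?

15.74 MHz

T = 16 ns → f = 1/T = 62.5 MHz.
62.5 MHz mod fs = 23.38 MHz.
23.38 MHz > fs/2 = 19.56 MHz, folds to fs − 23.38 MHz = 15.74 MHz.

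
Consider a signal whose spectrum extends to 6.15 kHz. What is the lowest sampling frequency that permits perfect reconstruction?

12.3 kHz

Nyquist rate = 2 × 6.15 kHz = 12.3 kHz.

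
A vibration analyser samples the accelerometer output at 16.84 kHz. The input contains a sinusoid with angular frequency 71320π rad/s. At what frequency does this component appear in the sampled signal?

1.98 kHz

ω = 71320π rad/s → f = ω/(2π) = 35660 Hz = 35.66 kHz.
35.66 kHz mod fs = 1.98 kHz.
1.98 kHz ≤ fs/2 = 8.42 kHz, appears at 1.98 kHz.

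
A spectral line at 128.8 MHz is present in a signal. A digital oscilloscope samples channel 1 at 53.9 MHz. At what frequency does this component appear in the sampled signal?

21 MHz

128.8 MHz mod fs = 21 MHz.
21 MHz ≤ fs/2 = 26.95 MHz, appears at 21 MHz.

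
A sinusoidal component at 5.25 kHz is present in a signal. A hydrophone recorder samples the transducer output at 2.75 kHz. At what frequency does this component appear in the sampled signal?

5.25 kHz mod fs = 2.5 kHz.
2.5 kHz > fs/2 = 1.375 kHz, folds to fs − 2.5 kHz = 0.25 kHz.

0.25 kHz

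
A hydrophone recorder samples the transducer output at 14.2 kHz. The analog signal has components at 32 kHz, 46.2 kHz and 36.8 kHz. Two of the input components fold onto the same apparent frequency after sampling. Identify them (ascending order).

32 kHz, 46.2 kHz

fs/2 = 7.1 kHz.
32 kHz mod fs = 3.6 kHz.
3.6 kHz ≤ fs/2 = 7.1 kHz, appears at 3.6 kHz.
46.2 kHz mod fs = 3.6 kHz.
3.6 kHz ≤ fs/2 = 7.1 kHz, appears at 3.6 kHz.
36.8 kHz mod fs = 8.4 kHz.
8.4 kHz > fs/2 = 7.1 kHz, folds to fs − 8.4 kHz = 5.8 kHz.
32 kHz and 46.2 kHz both map to 3.6 kHz.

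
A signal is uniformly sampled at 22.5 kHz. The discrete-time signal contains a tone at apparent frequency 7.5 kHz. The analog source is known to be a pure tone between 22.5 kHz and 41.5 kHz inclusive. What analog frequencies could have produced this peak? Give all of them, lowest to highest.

30 kHz, 37.5 kHz

Frequencies that alias to 7.5 kHz are k·fs ± 7.5 kHz for integer k ≥ 0.
k=0: 7.5 kHz.
k=1: 15 kHz, 30 kHz.
k=2: 37.5 kHz, 52.5 kHz.
k=3: 60 kHz, 75 kHz.
Within [22.5 kHz, 41.5 kHz]: 30 kHz, 37.5 kHz.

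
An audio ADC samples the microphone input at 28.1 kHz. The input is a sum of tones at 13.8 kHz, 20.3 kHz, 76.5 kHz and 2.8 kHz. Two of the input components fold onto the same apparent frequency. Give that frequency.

fs/2 = 14.05 kHz.
13.8 kHz ≤ fs/2 = 14.05 kHz, passes unchanged.
20.3 kHz > fs/2 = 14.05 kHz, folds to fs − 20.3 kHz = 7.8 kHz.
76.5 kHz mod fs = 20.3 kHz.
20.3 kHz > fs/2 = 14.05 kHz, folds to fs − 20.3 kHz = 7.8 kHz.
2.8 kHz ≤ fs/2 = 14.05 kHz, passes unchanged.
20.3 kHz and 76.5 kHz both map to 7.8 kHz.

7.8 kHz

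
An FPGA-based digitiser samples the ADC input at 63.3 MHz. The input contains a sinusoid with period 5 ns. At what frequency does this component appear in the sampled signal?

10.1 MHz

T = 5 ns → f = 1/T = 200 MHz.
200 MHz mod fs = 10.1 MHz.
10.1 MHz ≤ fs/2 = 31.65 MHz, appears at 10.1 MHz.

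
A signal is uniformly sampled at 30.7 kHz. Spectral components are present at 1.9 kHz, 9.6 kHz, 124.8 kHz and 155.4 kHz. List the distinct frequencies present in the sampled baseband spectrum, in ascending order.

1.9 kHz, 2 kHz, 9.6 kHz

fs/2 = 15.35 kHz.
1.9 kHz ≤ fs/2 = 15.35 kHz, passes unchanged.
9.6 kHz ≤ fs/2 = 15.35 kHz, passes unchanged.
124.8 kHz mod fs = 2 kHz.
2 kHz ≤ fs/2 = 15.35 kHz, appears at 2 kHz.
155.4 kHz mod fs = 1.9 kHz.
1.9 kHz ≤ fs/2 = 15.35 kHz, appears at 1.9 kHz.
Distinct values: {1.9 kHz, 2 kHz, 9.6 kHz}.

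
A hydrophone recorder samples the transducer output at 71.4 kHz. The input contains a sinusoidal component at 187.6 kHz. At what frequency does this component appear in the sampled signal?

26.6 kHz

187.6 kHz mod fs = 44.8 kHz.
44.8 kHz > fs/2 = 35.7 kHz, folds to fs − 44.8 kHz = 26.6 kHz.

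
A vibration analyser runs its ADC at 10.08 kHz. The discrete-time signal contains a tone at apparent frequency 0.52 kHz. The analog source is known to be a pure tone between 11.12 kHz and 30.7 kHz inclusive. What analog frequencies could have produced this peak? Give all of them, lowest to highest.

19.64 kHz, 20.68 kHz, 29.72 kHz

Frequencies that alias to 0.52 kHz are k·fs ± 0.52 kHz for integer k ≥ 0.
k=0: 0.52 kHz.
k=1: 9.56 kHz, 10.6 kHz.
k=2: 19.64 kHz, 20.68 kHz.
k=3: 29.72 kHz, 30.76 kHz.
k=4: 39.8 kHz, 40.84 kHz.
Within [11.12 kHz, 30.7 kHz]: 19.64 kHz, 20.68 kHz, 29.72 kHz.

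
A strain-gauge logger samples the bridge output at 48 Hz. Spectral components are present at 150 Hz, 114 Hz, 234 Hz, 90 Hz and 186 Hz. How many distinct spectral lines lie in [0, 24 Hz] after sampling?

2

fs/2 = 24 Hz.
150 Hz mod fs = 6 Hz.
6 Hz ≤ fs/2 = 24 Hz, appears at 6 Hz.
114 Hz mod fs = 18 Hz.
18 Hz ≤ fs/2 = 24 Hz, appears at 18 Hz.
234 Hz mod fs = 42 Hz.
42 Hz > fs/2 = 24 Hz, folds to fs − 42 Hz = 6 Hz.
90 Hz mod fs = 42 Hz.
42 Hz > fs/2 = 24 Hz, folds to fs − 42 Hz = 6 Hz.
186 Hz mod fs = 42 Hz.
42 Hz > fs/2 = 24 Hz, folds to fs − 42 Hz = 6 Hz.
Distinct values: {6 Hz, 18 Hz} → 2.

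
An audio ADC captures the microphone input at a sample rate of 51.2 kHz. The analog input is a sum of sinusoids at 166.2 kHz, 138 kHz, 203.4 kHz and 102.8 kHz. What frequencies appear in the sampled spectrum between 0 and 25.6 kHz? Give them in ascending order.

0.4 kHz, 1.4 kHz, 12.6 kHz, 15.6 kHz

fs/2 = 25.6 kHz.
166.2 kHz mod fs = 12.6 kHz.
12.6 kHz ≤ fs/2 = 25.6 kHz, appears at 12.6 kHz.
138 kHz mod fs = 35.6 kHz.
35.6 kHz > fs/2 = 25.6 kHz, folds to fs − 35.6 kHz = 15.6 kHz.
203.4 kHz mod fs = 49.8 kHz.
49.8 kHz > fs/2 = 25.6 kHz, folds to fs − 49.8 kHz = 1.4 kHz.
102.8 kHz mod fs = 0.4 kHz.
0.4 kHz ≤ fs/2 = 25.6 kHz, appears at 0.4 kHz.
Distinct values: {0.4 kHz, 1.4 kHz, 12.6 kHz, 15.6 kHz}.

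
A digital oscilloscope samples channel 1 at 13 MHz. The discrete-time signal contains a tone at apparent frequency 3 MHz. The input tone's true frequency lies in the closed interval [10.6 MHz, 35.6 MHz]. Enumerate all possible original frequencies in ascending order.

16 MHz, 23 MHz, 29 MHz

Frequencies that alias to 3 MHz are k·fs ± 3 MHz for integer k ≥ 0.
k=0: 3 MHz.
k=1: 10 MHz, 16 MHz.
k=2: 23 MHz, 29 MHz.
k=3: 36 MHz, 42 MHz.
Within [10.6 MHz, 35.6 MHz]: 16 MHz, 23 MHz, 29 MHz.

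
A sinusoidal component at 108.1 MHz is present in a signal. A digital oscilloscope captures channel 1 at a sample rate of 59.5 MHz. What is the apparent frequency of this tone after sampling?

10.9 MHz

108.1 MHz mod fs = 48.6 MHz.
48.6 MHz > fs/2 = 29.75 MHz, folds to fs − 48.6 MHz = 10.9 MHz.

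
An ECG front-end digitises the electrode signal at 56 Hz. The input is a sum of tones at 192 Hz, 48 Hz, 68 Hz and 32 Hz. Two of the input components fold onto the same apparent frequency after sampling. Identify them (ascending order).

32 Hz, 192 Hz

fs/2 = 28 Hz.
192 Hz mod fs = 24 Hz.
24 Hz ≤ fs/2 = 28 Hz, appears at 24 Hz.
48 Hz > fs/2 = 28 Hz, folds to fs − 48 Hz = 8 Hz.
68 Hz mod fs = 12 Hz.
12 Hz ≤ fs/2 = 28 Hz, appears at 12 Hz.
32 Hz > fs/2 = 28 Hz, folds to fs − 32 Hz = 24 Hz.
32 Hz and 192 Hz both map to 24 Hz.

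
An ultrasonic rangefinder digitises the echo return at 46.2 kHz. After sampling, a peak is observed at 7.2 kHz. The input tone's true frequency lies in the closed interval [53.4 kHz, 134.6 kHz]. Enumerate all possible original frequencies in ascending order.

Frequencies that alias to 7.2 kHz are k·fs ± 7.2 kHz for integer k ≥ 0.
k=0: 7.2 kHz.
k=1: 39 kHz, 53.4 kHz.
k=2: 85.2 kHz, 99.6 kHz.
k=3: 131.4 kHz, 145.8 kHz.
k=4: 177.6 kHz, 192 kHz.
Within [53.4 kHz, 134.6 kHz]: 53.4 kHz, 85.2 kHz, 99.6 kHz, 131.4 kHz.

53.4 kHz, 85.2 kHz, 99.6 kHz, 131.4 kHz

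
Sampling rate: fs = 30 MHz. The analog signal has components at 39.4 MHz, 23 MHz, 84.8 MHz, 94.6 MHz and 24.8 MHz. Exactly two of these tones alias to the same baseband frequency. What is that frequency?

5.2 MHz

fs/2 = 15 MHz.
39.4 MHz mod fs = 9.4 MHz.
9.4 MHz ≤ fs/2 = 15 MHz, appears at 9.4 MHz.
23 MHz > fs/2 = 15 MHz, folds to fs − 23 MHz = 7 MHz.
84.8 MHz mod fs = 24.8 MHz.
24.8 MHz > fs/2 = 15 MHz, folds to fs − 24.8 MHz = 5.2 MHz.
94.6 MHz mod fs = 4.6 MHz.
4.6 MHz ≤ fs/2 = 15 MHz, appears at 4.6 MHz.
24.8 MHz > fs/2 = 15 MHz, folds to fs − 24.8 MHz = 5.2 MHz.
24.8 MHz and 84.8 MHz both map to 5.2 MHz.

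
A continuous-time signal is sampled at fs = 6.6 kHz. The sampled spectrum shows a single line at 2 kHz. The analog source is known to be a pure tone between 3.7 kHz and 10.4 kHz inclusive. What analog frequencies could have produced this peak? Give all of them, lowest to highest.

Frequencies that alias to 2 kHz are k·fs ± 2 kHz for integer k ≥ 0.
k=0: 2 kHz.
k=1: 4.6 kHz, 8.6 kHz.
k=2: 11.2 kHz, 15.2 kHz.
Within [3.7 kHz, 10.4 kHz]: 4.6 kHz, 8.6 kHz.

4.6 kHz, 8.6 kHz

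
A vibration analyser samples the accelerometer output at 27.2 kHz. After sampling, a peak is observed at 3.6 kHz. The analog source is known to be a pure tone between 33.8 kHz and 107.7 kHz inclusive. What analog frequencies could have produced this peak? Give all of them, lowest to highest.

50.8 kHz, 58 kHz, 78 kHz, 85.2 kHz, 105.2 kHz

Frequencies that alias to 3.6 kHz are k·fs ± 3.6 kHz for integer k ≥ 0.
k=0: 3.6 kHz.
k=1: 23.6 kHz, 30.8 kHz.
k=2: 50.8 kHz, 58 kHz.
k=3: 78 kHz, 85.2 kHz.
k=4: 105.2 kHz, 112.4 kHz.
k=5: 132.4 kHz, 139.6 kHz.
Within [33.8 kHz, 107.7 kHz]: 50.8 kHz, 58 kHz, 78 kHz, 85.2 kHz, 105.2 kHz.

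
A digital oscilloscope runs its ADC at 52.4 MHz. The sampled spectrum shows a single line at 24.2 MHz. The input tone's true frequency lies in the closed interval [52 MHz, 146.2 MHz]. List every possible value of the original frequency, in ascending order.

Frequencies that alias to 24.2 MHz are k·fs ± 24.2 MHz for integer k ≥ 0.
k=0: 24.2 MHz.
k=1: 28.2 MHz, 76.6 MHz.
k=2: 80.6 MHz, 129 MHz.
k=3: 133 MHz, 181.4 MHz.
k=4: 185.4 MHz, 233.8 MHz.
Within [52 MHz, 146.2 MHz]: 76.6 MHz, 80.6 MHz, 129 MHz, 133 MHz.

76.6 MHz, 80.6 MHz, 129 MHz, 133 MHz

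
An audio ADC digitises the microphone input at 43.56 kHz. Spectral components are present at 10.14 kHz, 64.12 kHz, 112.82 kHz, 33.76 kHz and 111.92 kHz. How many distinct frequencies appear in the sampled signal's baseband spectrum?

5

fs/2 = 21.78 kHz.
10.14 kHz ≤ fs/2 = 21.78 kHz, passes unchanged.
64.12 kHz mod fs = 20.56 kHz.
20.56 kHz ≤ fs/2 = 21.78 kHz, appears at 20.56 kHz.
112.82 kHz mod fs = 25.7 kHz.
25.7 kHz > fs/2 = 21.78 kHz, folds to fs − 25.7 kHz = 17.86 kHz.
33.76 kHz > fs/2 = 21.78 kHz, folds to fs − 33.76 kHz = 9.8 kHz.
111.92 kHz mod fs = 24.8 kHz.
24.8 kHz > fs/2 = 21.78 kHz, folds to fs − 24.8 kHz = 18.76 kHz.
Distinct values: {9.8 kHz, 10.14 kHz, 17.86 kHz, 18.76 kHz, 20.56 kHz} → 5.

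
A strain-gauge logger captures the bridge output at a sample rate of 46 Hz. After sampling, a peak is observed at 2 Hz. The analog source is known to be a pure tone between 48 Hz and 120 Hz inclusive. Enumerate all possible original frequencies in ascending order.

48 Hz, 90 Hz, 94 Hz

Frequencies that alias to 2 Hz are k·fs ± 2 Hz for integer k ≥ 0.
k=0: 2 Hz.
k=1: 44 Hz, 48 Hz.
k=2: 90 Hz, 94 Hz.
k=3: 136 Hz, 140 Hz.
Within [48 Hz, 120 Hz]: 48 Hz, 90 Hz, 94 Hz.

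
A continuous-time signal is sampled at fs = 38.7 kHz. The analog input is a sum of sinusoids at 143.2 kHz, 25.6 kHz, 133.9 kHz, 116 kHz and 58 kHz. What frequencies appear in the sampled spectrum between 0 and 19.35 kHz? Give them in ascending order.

0.1 kHz, 11.6 kHz, 13.1 kHz, 17.8 kHz, 19.3 kHz

fs/2 = 19.35 kHz.
143.2 kHz mod fs = 27.1 kHz.
27.1 kHz > fs/2 = 19.35 kHz, folds to fs − 27.1 kHz = 11.6 kHz.
25.6 kHz > fs/2 = 19.35 kHz, folds to fs − 25.6 kHz = 13.1 kHz.
133.9 kHz mod fs = 17.8 kHz.
17.8 kHz ≤ fs/2 = 19.35 kHz, appears at 17.8 kHz.
116 kHz mod fs = 38.6 kHz.
38.6 kHz > fs/2 = 19.35 kHz, folds to fs − 38.6 kHz = 0.1 kHz.
58 kHz mod fs = 19.3 kHz.
19.3 kHz ≤ fs/2 = 19.35 kHz, appears at 19.3 kHz.
Distinct values: {0.1 kHz, 11.6 kHz, 13.1 kHz, 17.8 kHz, 19.3 kHz}.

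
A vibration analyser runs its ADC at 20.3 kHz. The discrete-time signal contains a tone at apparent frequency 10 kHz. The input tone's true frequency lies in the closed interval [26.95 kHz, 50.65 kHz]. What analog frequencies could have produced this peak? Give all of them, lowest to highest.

30.3 kHz, 30.6 kHz, 50.6 kHz

Frequencies that alias to 10 kHz are k·fs ± 10 kHz for integer k ≥ 0.
k=0: 10 kHz.
k=1: 10.3 kHz, 30.3 kHz.
k=2: 30.6 kHz, 50.6 kHz.
k=3: 50.9 kHz, 70.9 kHz.
Within [26.95 kHz, 50.65 kHz]: 30.3 kHz, 30.6 kHz, 50.6 kHz.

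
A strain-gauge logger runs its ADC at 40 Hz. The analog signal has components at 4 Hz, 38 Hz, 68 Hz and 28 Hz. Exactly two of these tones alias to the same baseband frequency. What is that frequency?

fs/2 = 20 Hz.
4 Hz ≤ fs/2 = 20 Hz, passes unchanged.
38 Hz > fs/2 = 20 Hz, folds to fs − 38 Hz = 2 Hz.
68 Hz mod fs = 28 Hz.
28 Hz > fs/2 = 20 Hz, folds to fs − 28 Hz = 12 Hz.
28 Hz > fs/2 = 20 Hz, folds to fs − 28 Hz = 12 Hz.
28 Hz and 68 Hz both map to 12 Hz.

12 Hz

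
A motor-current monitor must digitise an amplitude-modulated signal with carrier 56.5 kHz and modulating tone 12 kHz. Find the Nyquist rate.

137 kHz

AM sidebands sit at fc ± fm = 44.5 kHz and 68.5 kHz.
Highest-frequency component: 68.5 kHz.
Nyquist rate = 2 × 68.5 kHz = 137 kHz.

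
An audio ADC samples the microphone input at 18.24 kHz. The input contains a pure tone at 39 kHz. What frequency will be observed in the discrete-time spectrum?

39 kHz mod fs = 2.52 kHz.
2.52 kHz ≤ fs/2 = 9.12 kHz, appears at 2.52 kHz.

2.52 kHz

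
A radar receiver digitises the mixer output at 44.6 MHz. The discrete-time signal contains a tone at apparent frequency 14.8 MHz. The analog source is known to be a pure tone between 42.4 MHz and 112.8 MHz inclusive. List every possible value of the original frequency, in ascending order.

Frequencies that alias to 14.8 MHz are k·fs ± 14.8 MHz for integer k ≥ 0.
k=0: 14.8 MHz.
k=1: 29.8 MHz, 59.4 MHz.
k=2: 74.4 MHz, 104 MHz.
k=3: 119 MHz, 148.6 MHz.
Within [42.4 MHz, 112.8 MHz]: 59.4 MHz, 74.4 MHz, 104 MHz.

59.4 MHz, 74.4 MHz, 104 MHz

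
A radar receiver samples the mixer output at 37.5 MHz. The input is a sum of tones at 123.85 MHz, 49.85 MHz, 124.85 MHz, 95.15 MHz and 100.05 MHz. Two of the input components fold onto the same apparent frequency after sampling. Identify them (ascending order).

fs/2 = 18.75 MHz.
123.85 MHz mod fs = 11.35 MHz.
11.35 MHz ≤ fs/2 = 18.75 MHz, appears at 11.35 MHz.
49.85 MHz mod fs = 12.35 MHz.
12.35 MHz ≤ fs/2 = 18.75 MHz, appears at 12.35 MHz.
124.85 MHz mod fs = 12.35 MHz.
12.35 MHz ≤ fs/2 = 18.75 MHz, appears at 12.35 MHz.
95.15 MHz mod fs = 20.15 MHz.
20.15 MHz > fs/2 = 18.75 MHz, folds to fs − 20.15 MHz = 17.35 MHz.
100.05 MHz mod fs = 25.05 MHz.
25.05 MHz > fs/2 = 18.75 MHz, folds to fs − 25.05 MHz = 12.45 MHz.
49.85 MHz and 124.85 MHz both map to 12.35 MHz.

49.85 MHz, 124.85 MHz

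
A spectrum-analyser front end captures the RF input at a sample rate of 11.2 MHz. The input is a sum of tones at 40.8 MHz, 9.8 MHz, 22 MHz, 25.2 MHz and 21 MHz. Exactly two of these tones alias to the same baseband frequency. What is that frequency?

fs/2 = 5.6 MHz.
40.8 MHz mod fs = 7.2 MHz.
7.2 MHz > fs/2 = 5.6 MHz, folds to fs − 7.2 MHz = 4 MHz.
9.8 MHz > fs/2 = 5.6 MHz, folds to fs − 9.8 MHz = 1.4 MHz.
22 MHz mod fs = 10.8 MHz.
10.8 MHz > fs/2 = 5.6 MHz, folds to fs − 10.8 MHz = 0.4 MHz.
25.2 MHz mod fs = 2.8 MHz.
2.8 MHz ≤ fs/2 = 5.6 MHz, appears at 2.8 MHz.
21 MHz mod fs = 9.8 MHz.
9.8 MHz > fs/2 = 5.6 MHz, folds to fs − 9.8 MHz = 1.4 MHz.
9.8 MHz and 21 MHz both map to 1.4 MHz.

1.4 MHz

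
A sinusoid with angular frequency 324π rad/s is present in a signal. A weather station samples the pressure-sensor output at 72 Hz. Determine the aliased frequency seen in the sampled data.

18 Hz

ω = 324π rad/s → f = ω/(2π) = 162 Hz.
162 Hz mod fs = 18 Hz.
18 Hz ≤ fs/2 = 36 Hz, appears at 18 Hz.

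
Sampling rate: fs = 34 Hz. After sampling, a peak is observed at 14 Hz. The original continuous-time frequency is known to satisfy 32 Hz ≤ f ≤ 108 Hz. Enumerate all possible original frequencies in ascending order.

48 Hz, 54 Hz, 82 Hz, 88 Hz

Frequencies that alias to 14 Hz are k·fs ± 14 Hz for integer k ≥ 0.
k=0: 14 Hz.
k=1: 20 Hz, 48 Hz.
k=2: 54 Hz, 82 Hz.
k=3: 88 Hz, 116 Hz.
k=4: 122 Hz, 150 Hz.
Within [32 Hz, 108 Hz]: 48 Hz, 54 Hz, 82 Hz, 88 Hz.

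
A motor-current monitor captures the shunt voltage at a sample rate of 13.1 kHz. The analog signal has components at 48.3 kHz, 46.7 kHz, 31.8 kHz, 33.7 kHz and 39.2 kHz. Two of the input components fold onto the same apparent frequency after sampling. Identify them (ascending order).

fs/2 = 6.55 kHz.
48.3 kHz mod fs = 9 kHz.
9 kHz > fs/2 = 6.55 kHz, folds to fs − 9 kHz = 4.1 kHz.
46.7 kHz mod fs = 7.4 kHz.
7.4 kHz > fs/2 = 6.55 kHz, folds to fs − 7.4 kHz = 5.7 kHz.
31.8 kHz mod fs = 5.6 kHz.
5.6 kHz ≤ fs/2 = 6.55 kHz, appears at 5.6 kHz.
33.7 kHz mod fs = 7.5 kHz.
7.5 kHz > fs/2 = 6.55 kHz, folds to fs − 7.5 kHz = 5.6 kHz.
39.2 kHz mod fs = 13 kHz.
13 kHz > fs/2 = 6.55 kHz, folds to fs − 13 kHz = 0.1 kHz.
31.8 kHz and 33.7 kHz both map to 5.6 kHz.

31.8 kHz, 33.7 kHz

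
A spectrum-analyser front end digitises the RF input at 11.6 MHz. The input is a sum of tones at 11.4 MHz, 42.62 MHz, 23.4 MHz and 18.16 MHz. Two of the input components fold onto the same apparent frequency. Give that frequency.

0.2 MHz

fs/2 = 5.8 MHz.
11.4 MHz > fs/2 = 5.8 MHz, folds to fs − 11.4 MHz = 0.2 MHz.
42.62 MHz mod fs = 7.82 MHz.
7.82 MHz > fs/2 = 5.8 MHz, folds to fs − 7.82 MHz = 3.78 MHz.
23.4 MHz mod fs = 0.2 MHz.
0.2 MHz ≤ fs/2 = 5.8 MHz, appears at 0.2 MHz.
18.16 MHz mod fs = 6.56 MHz.
6.56 MHz > fs/2 = 5.8 MHz, folds to fs − 6.56 MHz = 5.04 MHz.
11.4 MHz and 23.4 MHz both map to 0.2 MHz.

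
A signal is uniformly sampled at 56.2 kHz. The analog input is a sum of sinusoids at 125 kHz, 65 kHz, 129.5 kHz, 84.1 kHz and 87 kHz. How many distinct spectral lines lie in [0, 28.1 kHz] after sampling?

fs/2 = 28.1 kHz.
125 kHz mod fs = 12.6 kHz.
12.6 kHz ≤ fs/2 = 28.1 kHz, appears at 12.6 kHz.
65 kHz mod fs = 8.8 kHz.
8.8 kHz ≤ fs/2 = 28.1 kHz, appears at 8.8 kHz.
129.5 kHz mod fs = 17.1 kHz.
17.1 kHz ≤ fs/2 = 28.1 kHz, appears at 17.1 kHz.
84.1 kHz mod fs = 27.9 kHz.
27.9 kHz ≤ fs/2 = 28.1 kHz, appears at 27.9 kHz.
87 kHz mod fs = 30.8 kHz.
30.8 kHz > fs/2 = 28.1 kHz, folds to fs − 30.8 kHz = 25.4 kHz.
Distinct values: {8.8 kHz, 12.6 kHz, 17.1 kHz, 25.4 kHz, 27.9 kHz} → 5.

5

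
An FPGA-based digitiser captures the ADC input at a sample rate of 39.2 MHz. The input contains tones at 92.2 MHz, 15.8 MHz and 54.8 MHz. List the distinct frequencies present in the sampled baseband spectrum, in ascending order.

fs/2 = 19.6 MHz.
92.2 MHz mod fs = 13.8 MHz.
13.8 MHz ≤ fs/2 = 19.6 MHz, appears at 13.8 MHz.
15.8 MHz ≤ fs/2 = 19.6 MHz, passes unchanged.
54.8 MHz mod fs = 15.6 MHz.
15.6 MHz ≤ fs/2 = 19.6 MHz, appears at 15.6 MHz.
Distinct values: {13.8 MHz, 15.6 MHz, 15.8 MHz}.

13.8 MHz, 15.6 MHz, 15.8 MHz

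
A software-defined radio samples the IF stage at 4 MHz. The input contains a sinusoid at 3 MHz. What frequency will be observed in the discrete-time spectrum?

3 MHz > fs/2 = 2 MHz, folds to fs − 3 MHz = 1 MHz.

1 MHz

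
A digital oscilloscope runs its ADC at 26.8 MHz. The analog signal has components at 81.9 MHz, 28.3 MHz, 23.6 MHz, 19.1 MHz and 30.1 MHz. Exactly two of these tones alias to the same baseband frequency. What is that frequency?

1.5 MHz

fs/2 = 13.4 MHz.
81.9 MHz mod fs = 1.5 MHz.
1.5 MHz ≤ fs/2 = 13.4 MHz, appears at 1.5 MHz.
28.3 MHz mod fs = 1.5 MHz.
1.5 MHz ≤ fs/2 = 13.4 MHz, appears at 1.5 MHz.
23.6 MHz > fs/2 = 13.4 MHz, folds to fs − 23.6 MHz = 3.2 MHz.
19.1 MHz > fs/2 = 13.4 MHz, folds to fs − 19.1 MHz = 7.7 MHz.
30.1 MHz mod fs = 3.3 MHz.
3.3 MHz ≤ fs/2 = 13.4 MHz, appears at 3.3 MHz.
28.3 MHz and 81.9 MHz both map to 1.5 MHz.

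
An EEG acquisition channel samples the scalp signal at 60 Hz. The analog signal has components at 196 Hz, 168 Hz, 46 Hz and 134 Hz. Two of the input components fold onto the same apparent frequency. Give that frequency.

fs/2 = 30 Hz.
196 Hz mod fs = 16 Hz.
16 Hz ≤ fs/2 = 30 Hz, appears at 16 Hz.
168 Hz mod fs = 48 Hz.
48 Hz > fs/2 = 30 Hz, folds to fs − 48 Hz = 12 Hz.
46 Hz > fs/2 = 30 Hz, folds to fs − 46 Hz = 14 Hz.
134 Hz mod fs = 14 Hz.
14 Hz ≤ fs/2 = 30 Hz, appears at 14 Hz.
46 Hz and 134 Hz both map to 14 Hz.

14 Hz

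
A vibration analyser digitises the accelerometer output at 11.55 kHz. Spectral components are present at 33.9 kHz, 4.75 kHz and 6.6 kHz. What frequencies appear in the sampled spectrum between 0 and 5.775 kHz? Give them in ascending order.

fs/2 = 5.775 kHz.
33.9 kHz mod fs = 10.8 kHz.
10.8 kHz > fs/2 = 5.775 kHz, folds to fs − 10.8 kHz = 0.75 kHz.
4.75 kHz ≤ fs/2 = 5.775 kHz, passes unchanged.
6.6 kHz > fs/2 = 5.775 kHz, folds to fs − 6.6 kHz = 4.95 kHz.
Distinct values: {0.75 kHz, 4.75 kHz, 4.95 kHz}.

0.75 kHz, 4.75 kHz, 4.95 kHz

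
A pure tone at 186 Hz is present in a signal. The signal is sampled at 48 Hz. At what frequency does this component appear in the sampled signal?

186 Hz mod fs = 42 Hz.
42 Hz > fs/2 = 24 Hz, folds to fs − 42 Hz = 6 Hz.

6 Hz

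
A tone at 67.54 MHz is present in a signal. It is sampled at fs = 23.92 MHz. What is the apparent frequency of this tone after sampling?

67.54 MHz mod fs = 19.7 MHz.
19.7 MHz > fs/2 = 11.96 MHz, folds to fs − 19.7 MHz = 4.22 MHz.

4.22 MHz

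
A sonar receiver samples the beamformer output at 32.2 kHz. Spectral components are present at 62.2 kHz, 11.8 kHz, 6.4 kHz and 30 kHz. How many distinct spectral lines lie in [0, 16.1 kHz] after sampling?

fs/2 = 16.1 kHz.
62.2 kHz mod fs = 30 kHz.
30 kHz > fs/2 = 16.1 kHz, folds to fs − 30 kHz = 2.2 kHz.
11.8 kHz ≤ fs/2 = 16.1 kHz, passes unchanged.
6.4 kHz ≤ fs/2 = 16.1 kHz, passes unchanged.
30 kHz > fs/2 = 16.1 kHz, folds to fs − 30 kHz = 2.2 kHz.
Distinct values: {2.2 kHz, 6.4 kHz, 11.8 kHz} → 3.

3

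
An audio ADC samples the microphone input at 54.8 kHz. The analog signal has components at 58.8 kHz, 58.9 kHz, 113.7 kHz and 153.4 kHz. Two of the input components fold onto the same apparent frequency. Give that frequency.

fs/2 = 27.4 kHz.
58.8 kHz mod fs = 4 kHz.
4 kHz ≤ fs/2 = 27.4 kHz, appears at 4 kHz.
58.9 kHz mod fs = 4.1 kHz.
4.1 kHz ≤ fs/2 = 27.4 kHz, appears at 4.1 kHz.
113.7 kHz mod fs = 4.1 kHz.
4.1 kHz ≤ fs/2 = 27.4 kHz, appears at 4.1 kHz.
153.4 kHz mod fs = 43.8 kHz.
43.8 kHz > fs/2 = 27.4 kHz, folds to fs − 43.8 kHz = 11 kHz.
58.9 kHz and 113.7 kHz both map to 4.1 kHz.

4.1 kHz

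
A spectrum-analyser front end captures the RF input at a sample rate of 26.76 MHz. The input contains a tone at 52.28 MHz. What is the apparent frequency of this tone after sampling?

52.28 MHz mod fs = 25.52 MHz.
25.52 MHz > fs/2 = 13.38 MHz, folds to fs − 25.52 MHz = 1.24 MHz.

1.24 MHz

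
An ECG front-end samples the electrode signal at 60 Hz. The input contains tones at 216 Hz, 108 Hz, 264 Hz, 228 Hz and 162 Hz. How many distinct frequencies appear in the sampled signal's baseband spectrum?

fs/2 = 30 Hz.
216 Hz mod fs = 36 Hz.
36 Hz > fs/2 = 30 Hz, folds to fs − 36 Hz = 24 Hz.
108 Hz mod fs = 48 Hz.
48 Hz > fs/2 = 30 Hz, folds to fs − 48 Hz = 12 Hz.
264 Hz mod fs = 24 Hz.
24 Hz ≤ fs/2 = 30 Hz, appears at 24 Hz.
228 Hz mod fs = 48 Hz.
48 Hz > fs/2 = 30 Hz, folds to fs − 48 Hz = 12 Hz.
162 Hz mod fs = 42 Hz.
42 Hz > fs/2 = 30 Hz, folds to fs − 42 Hz = 18 Hz.
Distinct values: {12 Hz, 18 Hz, 24 Hz} → 3.

3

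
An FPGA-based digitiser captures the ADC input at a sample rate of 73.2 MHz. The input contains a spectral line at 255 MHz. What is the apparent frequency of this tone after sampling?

35.4 MHz

255 MHz mod fs = 35.4 MHz.
35.4 MHz ≤ fs/2 = 36.6 MHz, appears at 35.4 MHz.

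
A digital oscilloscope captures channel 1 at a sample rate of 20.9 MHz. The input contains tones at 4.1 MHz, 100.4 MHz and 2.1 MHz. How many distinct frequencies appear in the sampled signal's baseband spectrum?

fs/2 = 10.45 MHz.
4.1 MHz ≤ fs/2 = 10.45 MHz, passes unchanged.
100.4 MHz mod fs = 16.8 MHz.
16.8 MHz > fs/2 = 10.45 MHz, folds to fs − 16.8 MHz = 4.1 MHz.
2.1 MHz ≤ fs/2 = 10.45 MHz, passes unchanged.
Distinct values: {2.1 MHz, 4.1 MHz} → 2.

2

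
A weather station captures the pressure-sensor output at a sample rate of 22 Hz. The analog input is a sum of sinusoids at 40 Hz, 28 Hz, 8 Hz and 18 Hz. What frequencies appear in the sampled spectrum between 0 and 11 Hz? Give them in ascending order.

4 Hz, 6 Hz, 8 Hz

fs/2 = 11 Hz.
40 Hz mod fs = 18 Hz.
18 Hz > fs/2 = 11 Hz, folds to fs − 18 Hz = 4 Hz.
28 Hz mod fs = 6 Hz.
6 Hz ≤ fs/2 = 11 Hz, appears at 6 Hz.
8 Hz ≤ fs/2 = 11 Hz, passes unchanged.
18 Hz > fs/2 = 11 Hz, folds to fs − 18 Hz = 4 Hz.
Distinct values: {4 Hz, 6 Hz, 8 Hz}.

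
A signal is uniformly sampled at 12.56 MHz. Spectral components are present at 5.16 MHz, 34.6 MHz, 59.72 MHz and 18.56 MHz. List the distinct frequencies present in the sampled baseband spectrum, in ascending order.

3.08 MHz, 5.16 MHz, 6 MHz

fs/2 = 6.28 MHz.
5.16 MHz ≤ fs/2 = 6.28 MHz, passes unchanged.
34.6 MHz mod fs = 9.48 MHz.
9.48 MHz > fs/2 = 6.28 MHz, folds to fs − 9.48 MHz = 3.08 MHz.
59.72 MHz mod fs = 9.48 MHz.
9.48 MHz > fs/2 = 6.28 MHz, folds to fs − 9.48 MHz = 3.08 MHz.
18.56 MHz mod fs = 6 MHz.
6 MHz ≤ fs/2 = 6.28 MHz, appears at 6 MHz.
Distinct values: {3.08 MHz, 5.16 MHz, 6 MHz}.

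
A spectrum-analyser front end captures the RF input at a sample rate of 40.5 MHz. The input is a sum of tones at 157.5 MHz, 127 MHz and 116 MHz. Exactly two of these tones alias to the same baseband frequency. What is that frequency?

fs/2 = 20.25 MHz.
157.5 MHz mod fs = 36 MHz.
36 MHz > fs/2 = 20.25 MHz, folds to fs − 36 MHz = 4.5 MHz.
127 MHz mod fs = 5.5 MHz.
5.5 MHz ≤ fs/2 = 20.25 MHz, appears at 5.5 MHz.
116 MHz mod fs = 35 MHz.
35 MHz > fs/2 = 20.25 MHz, folds to fs − 35 MHz = 5.5 MHz.
116 MHz and 127 MHz both map to 5.5 MHz.

5.5 MHz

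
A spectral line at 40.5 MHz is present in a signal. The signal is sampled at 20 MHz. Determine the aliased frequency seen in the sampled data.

40.5 MHz mod fs = 0.5 MHz.
0.5 MHz ≤ fs/2 = 10 MHz, appears at 0.5 MHz.

0.5 MHz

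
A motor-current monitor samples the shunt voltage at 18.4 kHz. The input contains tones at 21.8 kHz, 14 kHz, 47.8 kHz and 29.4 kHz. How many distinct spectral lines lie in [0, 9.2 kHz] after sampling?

fs/2 = 9.2 kHz.
21.8 kHz mod fs = 3.4 kHz.
3.4 kHz ≤ fs/2 = 9.2 kHz, appears at 3.4 kHz.
14 kHz > fs/2 = 9.2 kHz, folds to fs − 14 kHz = 4.4 kHz.
47.8 kHz mod fs = 11 kHz.
11 kHz > fs/2 = 9.2 kHz, folds to fs − 11 kHz = 7.4 kHz.
29.4 kHz mod fs = 11 kHz.
11 kHz > fs/2 = 9.2 kHz, folds to fs − 11 kHz = 7.4 kHz.
Distinct values: {3.4 kHz, 4.4 kHz, 7.4 kHz} → 3.

3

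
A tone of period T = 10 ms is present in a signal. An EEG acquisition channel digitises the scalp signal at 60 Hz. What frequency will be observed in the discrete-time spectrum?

T = 10 ms → f = 1/T = 100 Hz.
100 Hz mod fs = 40 Hz.
40 Hz > fs/2 = 30 Hz, folds to fs − 40 Hz = 20 Hz.

20 Hz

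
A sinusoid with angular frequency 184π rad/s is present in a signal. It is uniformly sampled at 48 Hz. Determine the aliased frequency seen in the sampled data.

4 Hz

ω = 184π rad/s → f = ω/(2π) = 92 Hz.
92 Hz mod fs = 44 Hz.
44 Hz > fs/2 = 24 Hz, folds to fs − 44 Hz = 4 Hz.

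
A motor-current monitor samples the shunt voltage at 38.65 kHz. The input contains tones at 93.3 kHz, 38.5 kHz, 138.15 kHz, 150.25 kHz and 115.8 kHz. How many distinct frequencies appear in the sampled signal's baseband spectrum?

4

fs/2 = 19.325 kHz.
93.3 kHz mod fs = 16 kHz.
16 kHz ≤ fs/2 = 19.325 kHz, appears at 16 kHz.
38.5 kHz > fs/2 = 19.325 kHz, folds to fs − 38.5 kHz = 0.15 kHz.
138.15 kHz mod fs = 22.2 kHz.
22.2 kHz > fs/2 = 19.325 kHz, folds to fs − 22.2 kHz = 16.45 kHz.
150.25 kHz mod fs = 34.3 kHz.
34.3 kHz > fs/2 = 19.325 kHz, folds to fs − 34.3 kHz = 4.35 kHz.
115.8 kHz mod fs = 38.5 kHz.
38.5 kHz > fs/2 = 19.325 kHz, folds to fs − 38.5 kHz = 0.15 kHz.
Distinct values: {0.15 kHz, 4.35 kHz, 16 kHz, 16.45 kHz} → 4.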